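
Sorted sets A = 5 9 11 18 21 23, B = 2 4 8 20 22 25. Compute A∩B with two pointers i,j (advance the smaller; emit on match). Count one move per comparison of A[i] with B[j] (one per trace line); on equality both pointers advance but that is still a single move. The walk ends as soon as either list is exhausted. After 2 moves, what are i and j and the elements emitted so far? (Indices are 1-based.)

[i=1,j=1] 5>2 → j++
[i=1,j=2] 5>4 → j++

i=1, j=3, emitted=[]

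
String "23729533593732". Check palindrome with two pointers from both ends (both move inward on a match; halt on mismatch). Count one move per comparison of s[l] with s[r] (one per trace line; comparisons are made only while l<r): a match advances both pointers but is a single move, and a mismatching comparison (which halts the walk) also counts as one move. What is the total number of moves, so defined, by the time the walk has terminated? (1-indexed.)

4 moves

l=1 r=14: '2'=='2', l++,r--
l=2 r=13: '3'=='3', l++,r--
l=3 r=12: '7'=='7', l++,r--
l=4 r=11: '2'!='3', stop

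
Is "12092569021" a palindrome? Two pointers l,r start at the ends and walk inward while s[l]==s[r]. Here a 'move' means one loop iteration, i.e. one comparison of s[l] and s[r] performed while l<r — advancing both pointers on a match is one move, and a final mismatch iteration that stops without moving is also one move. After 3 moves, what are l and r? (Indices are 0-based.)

[0,10] '1'=='1' → l++,r--
[1,9] '2'=='2' → l++,r--
[2,8] '0'=='0' → l++,r--

l=3, r=7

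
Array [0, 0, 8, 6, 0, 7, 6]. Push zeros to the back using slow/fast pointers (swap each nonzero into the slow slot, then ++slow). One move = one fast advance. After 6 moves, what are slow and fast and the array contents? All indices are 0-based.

slow=3, fast=6, a=[8, 6, 7, 0, 0, 0, 6]

slow=0 fast=0: a[fast]=0, fast++
slow=0 fast=1: a[fast]=0, fast++
slow=0 fast=2: a[fast]=8≠0 swap→a[0]=8, slow++,fast++
slow=1 fast=3: a[fast]=6≠0 swap→a[1]=6, slow++,fast++
slow=2 fast=4: a[fast]=0, fast++
slow=2 fast=5: a[fast]=7≠0 swap→a[2]=7, slow++,fast++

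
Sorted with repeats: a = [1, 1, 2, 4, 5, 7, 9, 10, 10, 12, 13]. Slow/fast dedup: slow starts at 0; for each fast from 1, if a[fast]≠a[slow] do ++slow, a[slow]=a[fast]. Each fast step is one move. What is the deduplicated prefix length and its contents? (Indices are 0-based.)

slow=0 fast=1: a[fast]=1=a[slow] dup, fast++
slow=0 fast=2: a[fast]=2≠a[slow]=1 write a[1]=2, slow++,fast++
slow=1 fast=3: a[fast]=4≠a[slow]=2 write a[2]=4, slow++,fast++
slow=2 fast=4: a[fast]=5≠a[slow]=4 write a[3]=5, slow++,fast++
slow=3 fast=5: a[fast]=7≠a[slow]=5 write a[4]=7, slow++,fast++
slow=4 fast=6: a[fast]=9≠a[slow]=7 write a[5]=9, slow++,fast++
slow=5 fast=7: a[fast]=10≠a[slow]=9 write a[6]=10, slow++,fast++
slow=6 fast=8: a[fast]=10=a[slow] dup, fast++
slow=6 fast=9: a[fast]=12≠a[slow]=10 write a[7]=12, slow++,fast++
slow=7 fast=10: a[fast]=13≠a[slow]=12 write a[8]=13, slow++,fast++

length 9; prefix = [1, 2, 4, 5, 7, 9, 10, 12, 13]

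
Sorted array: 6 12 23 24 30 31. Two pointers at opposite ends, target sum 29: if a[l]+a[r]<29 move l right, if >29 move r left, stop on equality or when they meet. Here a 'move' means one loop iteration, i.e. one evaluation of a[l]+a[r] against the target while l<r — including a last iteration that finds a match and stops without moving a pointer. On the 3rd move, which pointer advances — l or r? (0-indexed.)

r

l=0 r=5: 6+31=37 >29, r--
l=0 r=4: 6+30=36 >29, r--
l=0 r=3: 6+24=30 >29, r--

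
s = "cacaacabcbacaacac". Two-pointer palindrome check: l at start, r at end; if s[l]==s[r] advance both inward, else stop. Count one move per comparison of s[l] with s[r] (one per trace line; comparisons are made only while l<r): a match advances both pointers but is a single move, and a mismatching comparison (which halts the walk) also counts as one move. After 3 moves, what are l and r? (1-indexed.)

l=1 r=17: 'c'=='c', l++,r--
l=2 r=16: 'a'=='a', l++,r--
l=3 r=15: 'c'=='c', l++,r--

l=4, r=14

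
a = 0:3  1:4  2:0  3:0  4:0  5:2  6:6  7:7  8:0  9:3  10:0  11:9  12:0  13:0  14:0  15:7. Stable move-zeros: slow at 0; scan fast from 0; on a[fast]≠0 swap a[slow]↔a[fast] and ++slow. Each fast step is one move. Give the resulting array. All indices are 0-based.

[3, 4, 2, 6, 7, 3, 9, 7, 0, 0, 0, 0, 0, 0, 0, 0]

slow=0 fast=0: a[fast]=3≠0 swap→a[0]=3, slow++,fast++
slow=1 fast=1: a[fast]=4≠0 swap→a[1]=4, slow++,fast++
slow=2 fast=2: a[fast]=0, fast++
slow=2 fast=3: a[fast]=0, fast++
slow=2 fast=4: a[fast]=0, fast++
slow=2 fast=5: a[fast]=2≠0 swap→a[2]=2, slow++,fast++
slow=3 fast=6: a[fast]=6≠0 swap→a[3]=6, slow++,fast++
slow=4 fast=7: a[fast]=7≠0 swap→a[4]=7, slow++,fast++
slow=5 fast=8: a[fast]=0, fast++
slow=5 fast=9: a[fast]=3≠0 swap→a[5]=3, slow++,fast++
slow=6 fast=10: a[fast]=0, fast++
slow=6 fast=11: a[fast]=9≠0 swap→a[6]=9, slow++,fast++
slow=7 fast=12: a[fast]=0, fast++
slow=7 fast=13: a[fast]=0, fast++
slow=7 fast=14: a[fast]=0, fast++
slow=7 fast=15: a[fast]=7≠0 swap→a[7]=7, slow++,fast++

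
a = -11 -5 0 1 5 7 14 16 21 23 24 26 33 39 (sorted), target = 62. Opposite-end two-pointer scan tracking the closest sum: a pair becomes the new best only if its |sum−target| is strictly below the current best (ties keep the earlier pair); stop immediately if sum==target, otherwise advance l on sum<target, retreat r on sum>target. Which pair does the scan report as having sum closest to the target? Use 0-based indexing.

pair (23, 39) with sum 62 (|Δ|=0)

[0,13] -11+39=28 d=34 * → l++
[1,13] -5+39=34 d=28 * → l++
[2,13] 0+39=39 d=23 * → l++
[3,13] 1+39=40 d=22 * → l++
[4,13] 5+39=44 d=18 * → l++
[5,13] 7+39=46 d=16 * → l++
[6,13] 14+39=53 d=9 * → l++
[7,13] 16+39=55 d=7 * → l++
[8,13] 21+39=60 d=2 * → l++
[9,13] 23+39=62 d=0 * → stop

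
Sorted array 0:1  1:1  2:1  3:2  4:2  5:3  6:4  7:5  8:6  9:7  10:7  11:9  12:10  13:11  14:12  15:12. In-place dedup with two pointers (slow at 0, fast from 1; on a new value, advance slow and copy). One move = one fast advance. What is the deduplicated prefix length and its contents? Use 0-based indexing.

length 11; prefix = [1, 2, 3, 4, 5, 6, 7, 9, 10, 11, 12]

slow=0 fast=1: a[fast]=1=a[slow] dup, fast++
slow=0 fast=2: a[fast]=1=a[slow] dup, fast++
slow=0 fast=3: a[fast]=2≠a[slow]=1 write a[1]=2, slow++,fast++
slow=1 fast=4: a[fast]=2=a[slow] dup, fast++
slow=1 fast=5: a[fast]=3≠a[slow]=2 write a[2]=3, slow++,fast++
slow=2 fast=6: a[fast]=4≠a[slow]=3 write a[3]=4, slow++,fast++
slow=3 fast=7: a[fast]=5≠a[slow]=4 write a[4]=5, slow++,fast++
slow=4 fast=8: a[fast]=6≠a[slow]=5 write a[5]=6, slow++,fast++
slow=5 fast=9: a[fast]=7≠a[slow]=6 write a[6]=7, slow++,fast++
slow=6 fast=10: a[fast]=7=a[slow] dup, fast++
slow=6 fast=11: a[fast]=9≠a[slow]=7 write a[7]=9, slow++,fast++
slow=7 fast=12: a[fast]=10≠a[slow]=9 write a[8]=10, slow++,fast++
slow=8 fast=13: a[fast]=11≠a[slow]=10 write a[9]=11, slow++,fast++
slow=9 fast=14: a[fast]=12≠a[slow]=11 write a[10]=12, slow++,fast++
slow=10 fast=15: a[fast]=12=a[slow] dup, fast++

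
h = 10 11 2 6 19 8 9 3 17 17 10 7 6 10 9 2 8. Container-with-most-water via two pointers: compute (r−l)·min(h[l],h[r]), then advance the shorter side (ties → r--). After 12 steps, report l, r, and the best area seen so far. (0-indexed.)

l=4, r=8, best area=130

l=0 r=16: min(10,8)*16=128 best=128 *, r--
l=0 r=15: min(10,2)*15=30 best=128, r--
l=0 r=14: min(10,9)*14=126 best=128, r--
l=0 r=13: min(10,10)*13=130 best=130 *, r--
l=0 r=12: min(10,6)*12=72 best=130, r--
l=0 r=11: min(10,7)*11=77 best=130, r--
l=0 r=10: min(10,10)*10=100 best=130, r--
l=0 r=9: min(10,17)*9=90 best=130, l++
l=1 r=9: min(11,17)*8=88 best=130, l++
l=2 r=9: min(2,17)*7=14 best=130, l++
l=3 r=9: min(6,17)*6=36 best=130, l++
l=4 r=9: min(19,17)*5=85 best=130, r--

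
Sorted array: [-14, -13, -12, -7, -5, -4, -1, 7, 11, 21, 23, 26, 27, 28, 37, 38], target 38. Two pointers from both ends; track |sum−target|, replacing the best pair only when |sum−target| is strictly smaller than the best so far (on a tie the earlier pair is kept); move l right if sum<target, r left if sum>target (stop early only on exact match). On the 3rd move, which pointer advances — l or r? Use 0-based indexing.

l=0 r=15: -14+38=24 d=14 *, l++
l=1 r=15: -13+38=25 d=13 *, l++
l=2 r=15: -12+38=26 d=12 *, l++

l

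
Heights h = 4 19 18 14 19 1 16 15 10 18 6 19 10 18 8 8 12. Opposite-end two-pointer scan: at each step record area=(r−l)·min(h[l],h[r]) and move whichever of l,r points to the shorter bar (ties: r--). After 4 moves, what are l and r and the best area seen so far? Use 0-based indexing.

l=0 r=16: min(4,12)*16=64 best=64 *, l++
l=1 r=16: min(19,12)*15=180 best=180 *, r--
l=1 r=15: min(19,8)*14=112 best=180, r--
l=1 r=14: min(19,8)*13=104 best=180, r--

l=1, r=13, best area=180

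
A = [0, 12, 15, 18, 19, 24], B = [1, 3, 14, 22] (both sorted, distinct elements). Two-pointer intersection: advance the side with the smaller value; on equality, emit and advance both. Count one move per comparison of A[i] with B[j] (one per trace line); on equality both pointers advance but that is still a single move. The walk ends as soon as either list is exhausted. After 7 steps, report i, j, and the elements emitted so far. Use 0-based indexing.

i=4, j=3, emitted=[]

[i=0,j=0] 0<1 → i++
[i=1,j=0] 12>1 → j++
[i=1,j=1] 12>3 → j++
[i=1,j=2] 12<14 → i++
[i=2,j=2] 15>14 → j++
[i=2,j=3] 15<22 → i++
[i=3,j=3] 18<22 → i++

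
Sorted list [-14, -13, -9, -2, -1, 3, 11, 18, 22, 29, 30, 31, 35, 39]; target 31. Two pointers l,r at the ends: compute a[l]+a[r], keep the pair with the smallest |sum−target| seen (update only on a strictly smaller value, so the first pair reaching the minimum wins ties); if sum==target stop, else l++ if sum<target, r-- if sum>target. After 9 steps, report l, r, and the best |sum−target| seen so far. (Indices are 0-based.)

l=5, r=9, best |Δ|=1

[0,13] -14+39=25 d=6 * → l++
[1,13] -13+39=26 d=5 * → l++
[2,13] -9+39=30 d=1 * → l++
[3,13] -2+39=37 d=6 → r--
[3,12] -2+35=33 d=2 → r--
[3,11] -2+31=29 d=2 → l++
[4,11] -1+31=30 d=1 → l++
[5,11] 3+31=34 d=3 → r--
[5,10] 3+30=33 d=2 → r--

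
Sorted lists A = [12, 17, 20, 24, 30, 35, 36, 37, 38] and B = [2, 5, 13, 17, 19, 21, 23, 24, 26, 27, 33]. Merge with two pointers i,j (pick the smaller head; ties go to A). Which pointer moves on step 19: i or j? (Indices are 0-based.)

i

i=0 j=0: A[i]=12>B[j]=2 take 2, j++
i=0 j=1: A[i]=12>B[j]=5 take 5, j++
i=0 j=2: A[i]=12<=B[j]=13 take 12, i++
i=1 j=2: A[i]=17>B[j]=13 take 13, j++
i=1 j=3: A[i]=17<=B[j]=17 take 17, i++
i=2 j=3: A[i]=20>B[j]=17 take 17, j++
i=2 j=4: A[i]=20>B[j]=19 take 19, j++
i=2 j=5: A[i]=20<=B[j]=21 take 20, i++
i=3 j=5: A[i]=24>B[j]=21 take 21, j++
i=3 j=6: A[i]=24>B[j]=23 take 23, j++
i=3 j=7: A[i]=24<=B[j]=24 take 24, i++
i=4 j=7: A[i]=30>B[j]=24 take 24, j++
i=4 j=8: A[i]=30>B[j]=26 take 26, j++
i=4 j=9: A[i]=30>B[j]=27 take 27, j++
i=4 j=10: A[i]=30<=B[j]=33 take 30, i++
i=5 j=10: A[i]=35>B[j]=33 take 33, j++
i=5 j=11: B done, take A[i]=35, i++
i=6 j=11: B done, take A[i]=36, i++
i=7 j=11: B done, take A[i]=37, i++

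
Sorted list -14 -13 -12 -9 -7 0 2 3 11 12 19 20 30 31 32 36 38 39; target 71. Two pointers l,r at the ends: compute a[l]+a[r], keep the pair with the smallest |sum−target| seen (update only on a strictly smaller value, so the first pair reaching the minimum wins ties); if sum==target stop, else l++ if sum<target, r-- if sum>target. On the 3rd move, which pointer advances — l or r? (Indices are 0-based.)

l

l=0 r=17: -14+39=25 d=46 *, l++
l=1 r=17: -13+39=26 d=45 *, l++
l=2 r=17: -12+39=27 d=44 *, l++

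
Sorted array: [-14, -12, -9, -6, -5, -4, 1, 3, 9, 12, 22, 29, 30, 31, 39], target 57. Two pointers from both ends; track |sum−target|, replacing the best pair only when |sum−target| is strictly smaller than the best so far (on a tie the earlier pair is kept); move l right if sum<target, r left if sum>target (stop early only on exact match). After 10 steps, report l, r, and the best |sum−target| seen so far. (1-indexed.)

l=11, r=15, best |Δ|=6

[1,15] -14+39=25 d=32 * → l++
[2,15] -12+39=27 d=30 * → l++
[3,15] -9+39=30 d=27 * → l++
[4,15] -6+39=33 d=24 * → l++
[5,15] -5+39=34 d=23 * → l++
[6,15] -4+39=35 d=22 * → l++
[7,15] 1+39=40 d=17 * → l++
[8,15] 3+39=42 d=15 * → l++
[9,15] 9+39=48 d=9 * → l++
[10,15] 12+39=51 d=6 * → l++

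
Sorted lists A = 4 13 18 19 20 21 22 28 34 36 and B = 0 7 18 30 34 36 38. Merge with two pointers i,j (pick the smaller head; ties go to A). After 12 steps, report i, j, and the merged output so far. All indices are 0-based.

[i=0,j=0] A[i]=4>B[j]=0 take 0 → j++
[i=0,j=1] A[i]=4<=B[j]=7 take 4 → i++
[i=1,j=1] A[i]=13>B[j]=7 take 7 → j++
[i=1,j=2] A[i]=13<=B[j]=18 take 13 → i++
[i=2,j=2] A[i]=18<=B[j]=18 take 18 → i++
[i=3,j=2] A[i]=19>B[j]=18 take 18 → j++
[i=3,j=3] A[i]=19<=B[j]=30 take 19 → i++
[i=4,j=3] A[i]=20<=B[j]=30 take 20 → i++
[i=5,j=3] A[i]=21<=B[j]=30 take 21 → i++
[i=6,j=3] A[i]=22<=B[j]=30 take 22 → i++
[i=7,j=3] A[i]=28<=B[j]=30 take 28 → i++
[i=8,j=3] A[i]=34>B[j]=30 take 30 → j++

i=8, j=4, merged so far=[0, 4, 7, 13, 18, 18, 19, 20, 21, 22, 28, 30]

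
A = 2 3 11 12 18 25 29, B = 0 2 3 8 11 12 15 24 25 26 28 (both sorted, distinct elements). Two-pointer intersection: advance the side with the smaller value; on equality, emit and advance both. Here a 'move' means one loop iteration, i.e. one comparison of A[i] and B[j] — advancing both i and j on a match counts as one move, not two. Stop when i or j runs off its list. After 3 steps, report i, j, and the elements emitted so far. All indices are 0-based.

i=2, j=3, emitted=[2, 3]

i=0 j=0: 2>0, j++
i=0 j=1: 2==2 emit, i++,j++
i=1 j=2: 3==3 emit, i++,j++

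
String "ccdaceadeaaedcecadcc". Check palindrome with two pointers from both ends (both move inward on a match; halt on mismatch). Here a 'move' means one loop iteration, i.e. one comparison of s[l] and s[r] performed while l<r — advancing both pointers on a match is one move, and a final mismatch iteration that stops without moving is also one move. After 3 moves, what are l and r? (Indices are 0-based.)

[0,19] 'c'=='c' → l++,r--
[1,18] 'c'=='c' → l++,r--
[2,17] 'd'=='d' → l++,r--

l=3, r=16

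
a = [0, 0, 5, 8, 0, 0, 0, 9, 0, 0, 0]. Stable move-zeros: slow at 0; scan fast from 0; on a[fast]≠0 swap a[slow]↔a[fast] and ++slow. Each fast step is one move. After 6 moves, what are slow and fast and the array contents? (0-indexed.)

slow=2, fast=6, a=[5, 8, 0, 0, 0, 0, 0, 9, 0, 0, 0]

(s=0,f=0) a[fast]=0 → fast++
(s=0,f=1) a[fast]=0 → fast++
(s=0,f=2) a[fast]=5≠0 swap→a[0]=5 → slow++,fast++
(s=1,f=3) a[fast]=8≠0 swap→a[1]=8 → slow++,fast++
(s=2,f=4) a[fast]=0 → fast++
(s=2,f=5) a[fast]=0 → fast++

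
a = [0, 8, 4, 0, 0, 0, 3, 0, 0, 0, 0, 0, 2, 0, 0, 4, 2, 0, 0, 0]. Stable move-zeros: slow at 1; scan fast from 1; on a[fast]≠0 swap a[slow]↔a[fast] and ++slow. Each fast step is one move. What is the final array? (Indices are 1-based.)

[8, 4, 3, 2, 4, 2, 0, 0, 0, 0, 0, 0, 0, 0, 0, 0, 0, 0, 0, 0]

slow=1 fast=1: a[fast]=0, fast++
slow=1 fast=2: a[fast]=8≠0 swap→a[1]=8, slow++,fast++
slow=2 fast=3: a[fast]=4≠0 swap→a[2]=4, slow++,fast++
slow=3 fast=4: a[fast]=0, fast++
slow=3 fast=5: a[fast]=0, fast++
slow=3 fast=6: a[fast]=0, fast++
slow=3 fast=7: a[fast]=3≠0 swap→a[3]=3, slow++,fast++
slow=4 fast=8: a[fast]=0, fast++
slow=4 fast=9: a[fast]=0, fast++
slow=4 fast=10: a[fast]=0, fast++
slow=4 fast=11: a[fast]=0, fast++
slow=4 fast=12: a[fast]=0, fast++
slow=4 fast=13: a[fast]=2≠0 swap→a[4]=2, slow++,fast++
slow=5 fast=14: a[fast]=0, fast++
slow=5 fast=15: a[fast]=0, fast++
slow=5 fast=16: a[fast]=4≠0 swap→a[5]=4, slow++,fast++
slow=6 fast=17: a[fast]=2≠0 swap→a[6]=2, slow++,fast++
slow=7 fast=18: a[fast]=0, fast++
slow=7 fast=19: a[fast]=0, fast++
slow=7 fast=20: a[fast]=0, fast++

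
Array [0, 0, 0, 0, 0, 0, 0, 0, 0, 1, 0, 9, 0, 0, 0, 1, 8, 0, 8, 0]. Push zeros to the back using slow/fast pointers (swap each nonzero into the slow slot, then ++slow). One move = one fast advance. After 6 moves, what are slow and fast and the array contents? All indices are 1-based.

slow=1, fast=7, a=[0, 0, 0, 0, 0, 0, 0, 0, 0, 1, 0, 9, 0, 0, 0, 1, 8, 0, 8, 0]

slow=1 fast=1: a[fast]=0, fast++
slow=1 fast=2: a[fast]=0, fast++
slow=1 fast=3: a[fast]=0, fast++
slow=1 fast=4: a[fast]=0, fast++
slow=1 fast=5: a[fast]=0, fast++
slow=1 fast=6: a[fast]=0, fast++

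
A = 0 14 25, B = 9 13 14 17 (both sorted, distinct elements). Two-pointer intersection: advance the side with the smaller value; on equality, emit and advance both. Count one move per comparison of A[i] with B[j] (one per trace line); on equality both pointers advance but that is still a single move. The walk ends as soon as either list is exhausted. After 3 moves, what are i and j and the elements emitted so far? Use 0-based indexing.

i=0 j=0: 0<9, i++
i=1 j=0: 14>9, j++
i=1 j=1: 14>13, j++

i=1, j=2, emitted=[]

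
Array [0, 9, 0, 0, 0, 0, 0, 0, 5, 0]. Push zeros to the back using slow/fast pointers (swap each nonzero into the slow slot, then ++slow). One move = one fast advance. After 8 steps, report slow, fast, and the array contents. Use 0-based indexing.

slow=0 fast=0: a[fast]=0, fast++
slow=0 fast=1: a[fast]=9≠0 swap→a[0]=9, slow++,fast++
slow=1 fast=2: a[fast]=0, fast++
slow=1 fast=3: a[fast]=0, fast++
slow=1 fast=4: a[fast]=0, fast++
slow=1 fast=5: a[fast]=0, fast++
slow=1 fast=6: a[fast]=0, fast++
slow=1 fast=7: a[fast]=0, fast++

slow=1, fast=8, a=[9, 0, 0, 0, 0, 0, 0, 0, 5, 0]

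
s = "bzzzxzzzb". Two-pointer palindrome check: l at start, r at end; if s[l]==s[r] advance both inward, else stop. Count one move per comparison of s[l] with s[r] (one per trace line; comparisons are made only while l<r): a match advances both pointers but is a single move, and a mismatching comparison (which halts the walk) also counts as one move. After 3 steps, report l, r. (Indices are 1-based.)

l=1 r=9: 'b'=='b', l++,r--
l=2 r=8: 'z'=='z', l++,r--
l=3 r=7: 'z'=='z', l++,r--

l=4, r=6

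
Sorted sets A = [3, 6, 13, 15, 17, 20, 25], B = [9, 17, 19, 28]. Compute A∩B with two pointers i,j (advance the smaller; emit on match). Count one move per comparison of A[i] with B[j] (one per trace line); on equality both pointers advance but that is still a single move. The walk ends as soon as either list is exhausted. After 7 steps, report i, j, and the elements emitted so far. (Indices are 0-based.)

i=5, j=3, emitted=[17]

[i=0,j=0] 3<9 → i++
[i=1,j=0] 6<9 → i++
[i=2,j=0] 13>9 → j++
[i=2,j=1] 13<17 → i++
[i=3,j=1] 15<17 → i++
[i=4,j=1] 17==17 emit → i++,j++
[i=5,j=2] 20>19 → j++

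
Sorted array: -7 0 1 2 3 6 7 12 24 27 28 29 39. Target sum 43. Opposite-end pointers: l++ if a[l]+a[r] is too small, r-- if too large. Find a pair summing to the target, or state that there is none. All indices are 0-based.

l=0 r=12: -7+39=32 <43, l++
l=1 r=12: 0+39=39 <43, l++
l=2 r=12: 1+39=40 <43, l++
l=3 r=12: 2+39=41 <43, l++
l=4 r=12: 3+39=42 <43, l++
l=5 r=12: 6+39=45 >43, r--
l=5 r=11: 6+29=35 <43, l++
l=6 r=11: 7+29=36 <43, l++
l=7 r=11: 12+29=41 <43, l++
l=8 r=11: 24+29=53 >43, r--
l=8 r=10: 24+28=52 >43, r--
l=8 r=9: 24+27=51 >43, r--

no pair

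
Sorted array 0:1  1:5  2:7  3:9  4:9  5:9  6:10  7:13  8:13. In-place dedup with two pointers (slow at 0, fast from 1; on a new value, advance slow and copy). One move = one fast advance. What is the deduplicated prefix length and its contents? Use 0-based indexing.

length 6; prefix = [1, 5, 7, 9, 10, 13]

(s=0,f=1) a[fast]=5≠a[slow]=1 write a[1]=5 → slow++,fast++
(s=1,f=2) a[fast]=7≠a[slow]=5 write a[2]=7 → slow++,fast++
(s=2,f=3) a[fast]=9≠a[slow]=7 write a[3]=9 → slow++,fast++
(s=3,f=4) a[fast]=9=a[slow] dup → fast++
(s=3,f=5) a[fast]=9=a[slow] dup → fast++
(s=3,f=6) a[fast]=10≠a[slow]=9 write a[4]=10 → slow++,fast++
(s=4,f=7) a[fast]=13≠a[slow]=10 write a[5]=13 → slow++,fast++
(s=5,f=8) a[fast]=13=a[slow] dup → fast++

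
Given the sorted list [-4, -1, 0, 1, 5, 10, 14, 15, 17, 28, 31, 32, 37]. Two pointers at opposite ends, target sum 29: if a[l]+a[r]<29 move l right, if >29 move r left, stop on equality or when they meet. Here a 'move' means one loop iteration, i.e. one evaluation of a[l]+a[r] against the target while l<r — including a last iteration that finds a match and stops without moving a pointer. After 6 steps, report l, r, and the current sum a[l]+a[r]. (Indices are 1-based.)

l=1 r=13: -4+37=33 >29, r--
l=1 r=12: -4+32=28 <29, l++
l=2 r=12: -1+32=31 >29, r--
l=2 r=11: -1+31=30 >29, r--
l=2 r=10: -1+28=27 <29, l++
l=3 r=10: 0+28=28 <29, l++

l=4, r=10, sum=29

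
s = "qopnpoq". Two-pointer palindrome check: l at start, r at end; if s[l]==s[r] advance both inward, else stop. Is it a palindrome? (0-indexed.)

[0,6] 'q'=='q' → l++,r--
[1,5] 'o'=='o' → l++,r--
[2,4] 'p'=='p' → l++,r--

palindrome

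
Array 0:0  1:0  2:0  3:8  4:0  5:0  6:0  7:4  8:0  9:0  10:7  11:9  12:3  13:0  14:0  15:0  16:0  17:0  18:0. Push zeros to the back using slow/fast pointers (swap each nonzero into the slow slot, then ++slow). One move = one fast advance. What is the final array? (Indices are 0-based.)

[8, 4, 7, 9, 3, 0, 0, 0, 0, 0, 0, 0, 0, 0, 0, 0, 0, 0, 0]

slow=0 fast=0: a[fast]=0, fast++
slow=0 fast=1: a[fast]=0, fast++
slow=0 fast=2: a[fast]=0, fast++
slow=0 fast=3: a[fast]=8≠0 swap→a[0]=8, slow++,fast++
slow=1 fast=4: a[fast]=0, fast++
slow=1 fast=5: a[fast]=0, fast++
slow=1 fast=6: a[fast]=0, fast++
slow=1 fast=7: a[fast]=4≠0 swap→a[1]=4, slow++,fast++
slow=2 fast=8: a[fast]=0, fast++
slow=2 fast=9: a[fast]=0, fast++
slow=2 fast=10: a[fast]=7≠0 swap→a[2]=7, slow++,fast++
slow=3 fast=11: a[fast]=9≠0 swap→a[3]=9, slow++,fast++
slow=4 fast=12: a[fast]=3≠0 swap→a[4]=3, slow++,fast++
slow=5 fast=13: a[fast]=0, fast++
slow=5 fast=14: a[fast]=0, fast++
slow=5 fast=15: a[fast]=0, fast++
slow=5 fast=16: a[fast]=0, fast++
slow=5 fast=17: a[fast]=0, fast++
slow=5 fast=18: a[fast]=0, fast++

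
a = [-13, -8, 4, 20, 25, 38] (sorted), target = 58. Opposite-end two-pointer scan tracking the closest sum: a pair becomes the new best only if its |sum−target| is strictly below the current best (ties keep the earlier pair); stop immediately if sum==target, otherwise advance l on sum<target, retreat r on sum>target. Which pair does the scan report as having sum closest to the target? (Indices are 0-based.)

l=0 r=5: -13+38=25 d=33 *, l++
l=1 r=5: -8+38=30 d=28 *, l++
l=2 r=5: 4+38=42 d=16 *, l++
l=3 r=5: 20+38=58 d=0 *, stop

pair (20, 38) with sum 58 (|Δ|=0)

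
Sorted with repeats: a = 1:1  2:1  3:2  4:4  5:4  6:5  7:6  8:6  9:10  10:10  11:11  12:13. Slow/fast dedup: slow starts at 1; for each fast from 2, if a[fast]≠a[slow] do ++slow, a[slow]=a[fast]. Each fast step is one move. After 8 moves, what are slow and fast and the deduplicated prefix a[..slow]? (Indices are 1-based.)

slow=1 fast=2: a[fast]=1=a[slow] dup, fast++
slow=1 fast=3: a[fast]=2≠a[slow]=1 write a[2]=2, slow++,fast++
slow=2 fast=4: a[fast]=4≠a[slow]=2 write a[3]=4, slow++,fast++
slow=3 fast=5: a[fast]=4=a[slow] dup, fast++
slow=3 fast=6: a[fast]=5≠a[slow]=4 write a[4]=5, slow++,fast++
slow=4 fast=7: a[fast]=6≠a[slow]=5 write a[5]=6, slow++,fast++
slow=5 fast=8: a[fast]=6=a[slow] dup, fast++
slow=5 fast=9: a[fast]=10≠a[slow]=6 write a[6]=10, slow++,fast++

slow=6, fast=10, prefix=[1, 2, 4, 5, 6, 10]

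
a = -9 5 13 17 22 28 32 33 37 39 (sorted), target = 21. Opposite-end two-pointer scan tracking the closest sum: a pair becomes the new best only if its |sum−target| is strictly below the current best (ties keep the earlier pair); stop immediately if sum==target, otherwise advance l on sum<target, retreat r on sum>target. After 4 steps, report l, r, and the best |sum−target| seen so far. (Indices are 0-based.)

l=0 r=9: -9+39=30 d=9 *, r--
l=0 r=8: -9+37=28 d=7 *, r--
l=0 r=7: -9+33=24 d=3 *, r--
l=0 r=6: -9+32=23 d=2 *, r--

l=0, r=5, best |Δ|=2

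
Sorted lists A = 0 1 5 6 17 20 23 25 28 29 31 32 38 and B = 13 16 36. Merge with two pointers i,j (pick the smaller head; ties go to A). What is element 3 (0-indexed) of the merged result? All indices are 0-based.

merged[3] = 6

i=0 j=0: A[i]=0<=B[j]=13 take 0, i++
i=1 j=0: A[i]=1<=B[j]=13 take 1, i++
i=2 j=0: A[i]=5<=B[j]=13 take 5, i++
i=3 j=0: A[i]=6<=B[j]=13 take 6, i++
i=4 j=0: A[i]=17>B[j]=13 take 13, j++
i=4 j=1: A[i]=17>B[j]=16 take 16, j++
i=4 j=2: A[i]=17<=B[j]=36 take 17, i++
i=5 j=2: A[i]=20<=B[j]=36 take 20, i++
i=6 j=2: A[i]=23<=B[j]=36 take 23, i++
i=7 j=2: A[i]=25<=B[j]=36 take 25, i++
i=8 j=2: A[i]=28<=B[j]=36 take 28, i++
i=9 j=2: A[i]=29<=B[j]=36 take 29, i++
i=10 j=2: A[i]=31<=B[j]=36 take 31, i++
i=11 j=2: A[i]=32<=B[j]=36 take 32, i++
i=12 j=2: A[i]=38>B[j]=36 take 36, j++
i=12 j=3: B done, take A[i]=38, i++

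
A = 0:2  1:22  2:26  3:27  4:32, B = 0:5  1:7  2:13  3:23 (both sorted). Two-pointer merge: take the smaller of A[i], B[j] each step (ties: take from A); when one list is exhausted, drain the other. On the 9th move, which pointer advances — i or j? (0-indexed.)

[i=0,j=0] A[i]=2<=B[j]=5 take 2 → i++
[i=1,j=0] A[i]=22>B[j]=5 take 5 → j++
[i=1,j=1] A[i]=22>B[j]=7 take 7 → j++
[i=1,j=2] A[i]=22>B[j]=13 take 13 → j++
[i=1,j=3] A[i]=22<=B[j]=23 take 22 → i++
[i=2,j=3] A[i]=26>B[j]=23 take 23 → j++
[i=2,j=4] B done, take A[i]=26 → i++
[i=3,j=4] B done, take A[i]=27 → i++
[i=4,j=4] B done, take A[i]=32 → i++

i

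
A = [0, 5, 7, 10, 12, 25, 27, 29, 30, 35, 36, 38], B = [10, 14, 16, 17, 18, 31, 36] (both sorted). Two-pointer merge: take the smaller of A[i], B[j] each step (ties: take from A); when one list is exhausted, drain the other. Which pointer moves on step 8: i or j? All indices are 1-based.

i=1 j=1: A[i]=0<=B[j]=10 take 0, i++
i=2 j=1: A[i]=5<=B[j]=10 take 5, i++
i=3 j=1: A[i]=7<=B[j]=10 take 7, i++
i=4 j=1: A[i]=10<=B[j]=10 take 10, i++
i=5 j=1: A[i]=12>B[j]=10 take 10, j++
i=5 j=2: A[i]=12<=B[j]=14 take 12, i++
i=6 j=2: A[i]=25>B[j]=14 take 14, j++
i=6 j=3: A[i]=25>B[j]=16 take 16, j++

j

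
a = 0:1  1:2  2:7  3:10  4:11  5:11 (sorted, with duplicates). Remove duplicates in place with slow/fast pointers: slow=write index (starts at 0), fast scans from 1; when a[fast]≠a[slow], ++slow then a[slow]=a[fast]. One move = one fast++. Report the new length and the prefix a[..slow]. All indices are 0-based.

(s=0,f=1) a[fast]=2≠a[slow]=1 write a[1]=2 → slow++,fast++
(s=1,f=2) a[fast]=7≠a[slow]=2 write a[2]=7 → slow++,fast++
(s=2,f=3) a[fast]=10≠a[slow]=7 write a[3]=10 → slow++,fast++
(s=3,f=4) a[fast]=11≠a[slow]=10 write a[4]=11 → slow++,fast++
(s=4,f=5) a[fast]=11=a[slow] dup → fast++

length 5; prefix = [1, 2, 7, 10, 11]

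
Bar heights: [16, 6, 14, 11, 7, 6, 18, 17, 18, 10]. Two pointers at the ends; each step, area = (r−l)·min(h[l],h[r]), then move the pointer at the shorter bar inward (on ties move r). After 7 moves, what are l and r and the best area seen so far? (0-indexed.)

l=6, r=8, best area=128

[0,9] min(16,10)*9=90 best=90 * → r--
[0,8] min(16,18)*8=128 best=128 * → l++
[1,8] min(6,18)*7=42 best=128 → l++
[2,8] min(14,18)*6=84 best=128 → l++
[3,8] min(11,18)*5=55 best=128 → l++
[4,8] min(7,18)*4=28 best=128 → l++
[5,8] min(6,18)*3=18 best=128 → l++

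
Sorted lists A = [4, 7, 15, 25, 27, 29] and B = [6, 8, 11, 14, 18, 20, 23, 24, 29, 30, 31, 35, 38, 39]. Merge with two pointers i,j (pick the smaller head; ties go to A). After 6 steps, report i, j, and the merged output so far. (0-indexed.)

[i=0,j=0] A[i]=4<=B[j]=6 take 4 → i++
[i=1,j=0] A[i]=7>B[j]=6 take 6 → j++
[i=1,j=1] A[i]=7<=B[j]=8 take 7 → i++
[i=2,j=1] A[i]=15>B[j]=8 take 8 → j++
[i=2,j=2] A[i]=15>B[j]=11 take 11 → j++
[i=2,j=3] A[i]=15>B[j]=14 take 14 → j++

i=2, j=4, merged so far=[4, 6, 7, 8, 11, 14]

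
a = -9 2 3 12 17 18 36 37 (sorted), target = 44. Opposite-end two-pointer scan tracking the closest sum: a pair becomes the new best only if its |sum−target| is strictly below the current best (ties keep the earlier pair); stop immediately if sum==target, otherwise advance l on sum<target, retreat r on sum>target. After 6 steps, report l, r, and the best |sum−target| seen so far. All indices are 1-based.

[1,8] -9+37=28 d=16 * → l++
[2,8] 2+37=39 d=5 * → l++
[3,8] 3+37=40 d=4 * → l++
[4,8] 12+37=49 d=5 → r--
[4,7] 12+36=48 d=4 → r--
[4,6] 12+18=30 d=14 → l++

l=5, r=6, best |Δ|=4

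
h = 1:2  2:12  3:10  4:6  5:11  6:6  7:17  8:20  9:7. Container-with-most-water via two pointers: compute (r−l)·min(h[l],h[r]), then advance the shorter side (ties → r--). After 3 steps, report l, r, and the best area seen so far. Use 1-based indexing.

[1,9] min(2,7)*8=16 best=16 * → l++
[2,9] min(12,7)*7=49 best=49 * → r--
[2,8] min(12,20)*6=72 best=72 * → l++

l=3, r=8, best area=72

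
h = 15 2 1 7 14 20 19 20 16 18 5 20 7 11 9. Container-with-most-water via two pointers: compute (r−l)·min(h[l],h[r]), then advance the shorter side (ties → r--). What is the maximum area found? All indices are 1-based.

[1,15] min(15,9)*14=126 best=126 * → r--
[1,14] min(15,11)*13=143 best=143 * → r--
[1,13] min(15,7)*12=84 best=143 → r--
[1,12] min(15,20)*11=165 best=165 * → l++
[2,12] min(2,20)*10=20 best=165 → l++
[3,12] min(1,20)*9=9 best=165 → l++
[4,12] min(7,20)*8=56 best=165 → l++
[5,12] min(14,20)*7=98 best=165 → l++
[6,12] min(20,20)*6=120 best=165 → r--
[6,11] min(20,5)*5=25 best=165 → r--
[6,10] min(20,18)*4=72 best=165 → r--
[6,9] min(20,16)*3=48 best=165 → r--
[6,8] min(20,20)*2=40 best=165 → r--
[6,7] min(20,19)*1=19 best=165 → r--

max area = 165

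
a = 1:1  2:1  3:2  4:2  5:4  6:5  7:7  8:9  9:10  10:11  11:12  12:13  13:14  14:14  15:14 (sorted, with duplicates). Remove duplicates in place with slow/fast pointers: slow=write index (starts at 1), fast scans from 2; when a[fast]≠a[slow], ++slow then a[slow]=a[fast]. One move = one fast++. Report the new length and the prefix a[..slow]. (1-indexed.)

(s=1,f=2) a[fast]=1=a[slow] dup → fast++
(s=1,f=3) a[fast]=2≠a[slow]=1 write a[2]=2 → slow++,fast++
(s=2,f=4) a[fast]=2=a[slow] dup → fast++
(s=2,f=5) a[fast]=4≠a[slow]=2 write a[3]=4 → slow++,fast++
(s=3,f=6) a[fast]=5≠a[slow]=4 write a[4]=5 → slow++,fast++
(s=4,f=7) a[fast]=7≠a[slow]=5 write a[5]=7 → slow++,fast++
(s=5,f=8) a[fast]=9≠a[slow]=7 write a[6]=9 → slow++,fast++
(s=6,f=9) a[fast]=10≠a[slow]=9 write a[7]=10 → slow++,fast++
(s=7,f=10) a[fast]=11≠a[slow]=10 write a[8]=11 → slow++,fast++
(s=8,f=11) a[fast]=12≠a[slow]=11 write a[9]=12 → slow++,fast++
(s=9,f=12) a[fast]=13≠a[slow]=12 write a[10]=13 → slow++,fast++
(s=10,f=13) a[fast]=14≠a[slow]=13 write a[11]=14 → slow++,fast++
(s=11,f=14) a[fast]=14=a[slow] dup → fast++
(s=11,f=15) a[fast]=14=a[slow] dup → fast++

length 11; prefix = [1, 2, 4, 5, 7, 9, 10, 11, 12, 13, 14]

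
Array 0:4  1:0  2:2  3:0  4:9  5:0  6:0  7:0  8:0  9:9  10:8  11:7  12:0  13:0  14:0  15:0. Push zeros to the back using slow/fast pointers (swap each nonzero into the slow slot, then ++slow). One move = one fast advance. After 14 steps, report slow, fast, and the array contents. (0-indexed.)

slow=6, fast=14, a=[4, 2, 9, 9, 8, 7, 0, 0, 0, 0, 0, 0, 0, 0, 0, 0]

(s=0,f=0) a[fast]=4≠0 swap→a[0]=4 → slow++,fast++
(s=1,f=1) a[fast]=0 → fast++
(s=1,f=2) a[fast]=2≠0 swap→a[1]=2 → slow++,fast++
(s=2,f=3) a[fast]=0 → fast++
(s=2,f=4) a[fast]=9≠0 swap→a[2]=9 → slow++,fast++
(s=3,f=5) a[fast]=0 → fast++
(s=3,f=6) a[fast]=0 → fast++
(s=3,f=7) a[fast]=0 → fast++
(s=3,f=8) a[fast]=0 → fast++
(s=3,f=9) a[fast]=9≠0 swap→a[3]=9 → slow++,fast++
(s=4,f=10) a[fast]=8≠0 swap→a[4]=8 → slow++,fast++
(s=5,f=11) a[fast]=7≠0 swap→a[5]=7 → slow++,fast++
(s=6,f=12) a[fast]=0 → fast++
(s=6,f=13) a[fast]=0 → fast++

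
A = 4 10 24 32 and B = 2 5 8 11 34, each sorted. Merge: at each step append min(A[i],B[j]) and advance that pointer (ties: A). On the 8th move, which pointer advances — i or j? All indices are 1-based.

i=1 j=1: A[i]=4>B[j]=2 take 2, j++
i=1 j=2: A[i]=4<=B[j]=5 take 4, i++
i=2 j=2: A[i]=10>B[j]=5 take 5, j++
i=2 j=3: A[i]=10>B[j]=8 take 8, j++
i=2 j=4: A[i]=10<=B[j]=11 take 10, i++
i=3 j=4: A[i]=24>B[j]=11 take 11, j++
i=3 j=5: A[i]=24<=B[j]=34 take 24, i++
i=4 j=5: A[i]=32<=B[j]=34 take 32, i++

i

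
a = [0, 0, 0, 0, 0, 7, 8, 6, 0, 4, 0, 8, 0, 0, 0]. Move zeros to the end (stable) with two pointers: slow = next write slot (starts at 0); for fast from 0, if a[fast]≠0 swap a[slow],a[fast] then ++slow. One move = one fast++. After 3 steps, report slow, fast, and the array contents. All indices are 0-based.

slow=0 fast=0: a[fast]=0, fast++
slow=0 fast=1: a[fast]=0, fast++
slow=0 fast=2: a[fast]=0, fast++

slow=0, fast=3, a=[0, 0, 0, 0, 0, 7, 8, 6, 0, 4, 0, 8, 0, 0, 0]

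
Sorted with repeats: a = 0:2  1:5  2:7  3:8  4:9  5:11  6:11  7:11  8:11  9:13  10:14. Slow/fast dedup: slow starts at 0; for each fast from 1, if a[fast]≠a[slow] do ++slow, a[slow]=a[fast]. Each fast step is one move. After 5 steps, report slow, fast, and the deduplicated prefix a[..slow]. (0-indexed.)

slow=0 fast=1: a[fast]=5≠a[slow]=2 write a[1]=5, slow++,fast++
slow=1 fast=2: a[fast]=7≠a[slow]=5 write a[2]=7, slow++,fast++
slow=2 fast=3: a[fast]=8≠a[slow]=7 write a[3]=8, slow++,fast++
slow=3 fast=4: a[fast]=9≠a[slow]=8 write a[4]=9, slow++,fast++
slow=4 fast=5: a[fast]=11≠a[slow]=9 write a[5]=11, slow++,fast++

slow=5, fast=6, prefix=[2, 5, 7, 8, 9, 11]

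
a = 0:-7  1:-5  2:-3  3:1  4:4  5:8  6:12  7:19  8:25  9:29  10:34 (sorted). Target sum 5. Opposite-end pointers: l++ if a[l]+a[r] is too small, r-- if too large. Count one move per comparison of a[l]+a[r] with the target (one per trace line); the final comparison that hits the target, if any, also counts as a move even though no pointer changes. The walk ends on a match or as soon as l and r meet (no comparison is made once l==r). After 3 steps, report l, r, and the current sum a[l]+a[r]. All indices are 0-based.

[0,10] -7+34=27 >5 → r--
[0,9] -7+29=22 >5 → r--
[0,8] -7+25=18 >5 → r--

l=0, r=7, sum=12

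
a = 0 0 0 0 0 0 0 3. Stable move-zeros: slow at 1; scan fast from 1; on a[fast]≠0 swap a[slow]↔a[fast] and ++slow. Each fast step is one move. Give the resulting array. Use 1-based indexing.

slow=1 fast=1: a[fast]=0, fast++
slow=1 fast=2: a[fast]=0, fast++
slow=1 fast=3: a[fast]=0, fast++
slow=1 fast=4: a[fast]=0, fast++
slow=1 fast=5: a[fast]=0, fast++
slow=1 fast=6: a[fast]=0, fast++
slow=1 fast=7: a[fast]=0, fast++
slow=1 fast=8: a[fast]=3≠0 swap→a[1]=3, slow++,fast++

[3, 0, 0, 0, 0, 0, 0, 0]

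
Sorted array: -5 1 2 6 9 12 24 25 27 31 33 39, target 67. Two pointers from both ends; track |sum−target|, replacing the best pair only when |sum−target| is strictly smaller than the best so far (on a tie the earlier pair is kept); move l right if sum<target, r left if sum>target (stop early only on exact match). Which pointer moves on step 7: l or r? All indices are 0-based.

l=0 r=11: -5+39=34 d=33 *, l++
l=1 r=11: 1+39=40 d=27 *, l++
l=2 r=11: 2+39=41 d=26 *, l++
l=3 r=11: 6+39=45 d=22 *, l++
l=4 r=11: 9+39=48 d=19 *, l++
l=5 r=11: 12+39=51 d=16 *, l++
l=6 r=11: 24+39=63 d=4 *, l++

l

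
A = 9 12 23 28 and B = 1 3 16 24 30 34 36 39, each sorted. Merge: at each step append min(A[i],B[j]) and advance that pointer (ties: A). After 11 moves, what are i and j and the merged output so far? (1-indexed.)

i=5, j=8, merged so far=[1, 3, 9, 12, 16, 23, 24, 28, 30, 34, 36]

[i=1,j=1] A[i]=9>B[j]=1 take 1 → j++
[i=1,j=2] A[i]=9>B[j]=3 take 3 → j++
[i=1,j=3] A[i]=9<=B[j]=16 take 9 → i++
[i=2,j=3] A[i]=12<=B[j]=16 take 12 → i++
[i=3,j=3] A[i]=23>B[j]=16 take 16 → j++
[i=3,j=4] A[i]=23<=B[j]=24 take 23 → i++
[i=4,j=4] A[i]=28>B[j]=24 take 24 → j++
[i=4,j=5] A[i]=28<=B[j]=30 take 28 → i++
[i=5,j=5] A done, take B[j]=30 → j++
[i=5,j=6] A done, take B[j]=34 → j++
[i=5,j=7] A done, take B[j]=36 → j++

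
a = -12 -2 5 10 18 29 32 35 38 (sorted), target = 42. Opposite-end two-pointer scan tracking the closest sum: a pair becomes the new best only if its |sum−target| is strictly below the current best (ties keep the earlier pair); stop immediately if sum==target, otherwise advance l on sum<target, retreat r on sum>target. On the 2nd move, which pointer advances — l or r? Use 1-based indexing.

l

l=1 r=9: -12+38=26 d=16 *, l++
l=2 r=9: -2+38=36 d=6 *, l++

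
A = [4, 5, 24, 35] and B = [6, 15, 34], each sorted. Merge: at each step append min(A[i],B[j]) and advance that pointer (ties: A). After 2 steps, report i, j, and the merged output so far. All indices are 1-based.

i=1 j=1: A[i]=4<=B[j]=6 take 4, i++
i=2 j=1: A[i]=5<=B[j]=6 take 5, i++

i=3, j=1, merged so far=[4, 5]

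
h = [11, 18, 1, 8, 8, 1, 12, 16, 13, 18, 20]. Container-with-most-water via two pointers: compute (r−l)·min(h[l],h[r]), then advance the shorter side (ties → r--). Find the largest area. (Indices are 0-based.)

[0,10] min(11,20)*10=110 best=110 * → l++
[1,10] min(18,20)*9=162 best=162 * → l++
[2,10] min(1,20)*8=8 best=162 → l++
[3,10] min(8,20)*7=56 best=162 → l++
[4,10] min(8,20)*6=48 best=162 → l++
[5,10] min(1,20)*5=5 best=162 → l++
[6,10] min(12,20)*4=48 best=162 → l++
[7,10] min(16,20)*3=48 best=162 → l++
[8,10] min(13,20)*2=26 best=162 → l++
[9,10] min(18,20)*1=18 best=162 → l++

max area = 162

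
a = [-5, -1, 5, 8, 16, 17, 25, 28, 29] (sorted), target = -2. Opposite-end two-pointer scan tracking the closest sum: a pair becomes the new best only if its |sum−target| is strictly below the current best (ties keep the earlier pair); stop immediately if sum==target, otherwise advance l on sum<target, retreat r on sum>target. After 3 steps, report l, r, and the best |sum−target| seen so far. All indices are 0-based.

l=0, r=5, best |Δ|=22

[0,8] -5+29=24 d=26 * → r--
[0,7] -5+28=23 d=25 * → r--
[0,6] -5+25=20 d=22 * → r--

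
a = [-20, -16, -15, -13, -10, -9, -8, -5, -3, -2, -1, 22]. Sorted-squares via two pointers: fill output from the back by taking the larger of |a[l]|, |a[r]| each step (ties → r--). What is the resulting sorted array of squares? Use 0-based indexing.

[1, 4, 9, 25, 64, 81, 100, 169, 225, 256, 400, 484]

l=0 r=11: |-20|<=|22| out[11]=484, r--
l=0 r=10: |-20|>|-1| out[10]=400, l++
l=1 r=10: |-16|>|-1| out[9]=256, l++
l=2 r=10: |-15|>|-1| out[8]=225, l++
l=3 r=10: |-13|>|-1| out[7]=169, l++
l=4 r=10: |-10|>|-1| out[6]=100, l++
l=5 r=10: |-9|>|-1| out[5]=81, l++
l=6 r=10: |-8|>|-1| out[4]=64, l++
l=7 r=10: |-5|>|-1| out[3]=25, l++
l=8 r=10: |-3|>|-1| out[2]=9, l++
l=9 r=10: |-2|>|-1| out[1]=4, l++
l=10 r=10: |-1|<=|-1| out[0]=1, r--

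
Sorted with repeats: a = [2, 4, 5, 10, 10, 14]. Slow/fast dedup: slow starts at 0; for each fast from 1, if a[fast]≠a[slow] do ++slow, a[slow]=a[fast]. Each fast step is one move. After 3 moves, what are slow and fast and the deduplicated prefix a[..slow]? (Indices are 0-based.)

slow=3, fast=4, prefix=[2, 4, 5, 10]

(s=0,f=1) a[fast]=4≠a[slow]=2 write a[1]=4 → slow++,fast++
(s=1,f=2) a[fast]=5≠a[slow]=4 write a[2]=5 → slow++,fast++
(s=2,f=3) a[fast]=10≠a[slow]=5 write a[3]=10 → slow++,fast++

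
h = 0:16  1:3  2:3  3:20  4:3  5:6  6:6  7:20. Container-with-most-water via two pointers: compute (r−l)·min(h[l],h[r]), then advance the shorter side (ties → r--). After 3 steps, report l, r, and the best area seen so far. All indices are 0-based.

l=0 r=7: min(16,20)*7=112 best=112 *, l++
l=1 r=7: min(3,20)*6=18 best=112, l++
l=2 r=7: min(3,20)*5=15 best=112, l++

l=3, r=7, best area=112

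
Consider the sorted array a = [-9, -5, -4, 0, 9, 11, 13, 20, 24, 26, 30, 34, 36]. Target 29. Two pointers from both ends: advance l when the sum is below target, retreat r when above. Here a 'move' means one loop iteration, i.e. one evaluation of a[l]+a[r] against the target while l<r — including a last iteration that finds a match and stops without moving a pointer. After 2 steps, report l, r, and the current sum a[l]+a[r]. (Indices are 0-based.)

l=0 r=12: -9+36=27 <29, l++
l=1 r=12: -5+36=31 >29, r--

l=1, r=11, sum=29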